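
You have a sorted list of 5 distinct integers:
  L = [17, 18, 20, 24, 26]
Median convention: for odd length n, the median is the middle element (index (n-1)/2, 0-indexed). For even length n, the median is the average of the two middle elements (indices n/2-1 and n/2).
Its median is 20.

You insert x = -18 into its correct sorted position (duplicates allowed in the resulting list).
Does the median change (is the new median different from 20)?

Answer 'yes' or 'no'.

Old median = 20
Insert x = -18
New median = 19
Changed? yes

Answer: yes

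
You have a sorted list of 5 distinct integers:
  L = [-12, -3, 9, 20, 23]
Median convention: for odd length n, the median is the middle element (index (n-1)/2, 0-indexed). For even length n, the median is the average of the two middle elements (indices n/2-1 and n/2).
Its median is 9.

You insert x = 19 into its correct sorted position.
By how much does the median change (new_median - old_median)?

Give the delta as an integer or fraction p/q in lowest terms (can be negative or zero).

Answer: 5

Derivation:
Old median = 9
After inserting x = 19: new sorted = [-12, -3, 9, 19, 20, 23]
New median = 14
Delta = 14 - 9 = 5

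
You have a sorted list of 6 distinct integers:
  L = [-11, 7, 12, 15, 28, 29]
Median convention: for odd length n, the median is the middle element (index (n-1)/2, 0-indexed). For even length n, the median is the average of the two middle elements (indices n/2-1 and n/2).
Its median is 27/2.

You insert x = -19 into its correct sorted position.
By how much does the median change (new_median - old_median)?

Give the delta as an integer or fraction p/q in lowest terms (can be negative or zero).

Answer: -3/2

Derivation:
Old median = 27/2
After inserting x = -19: new sorted = [-19, -11, 7, 12, 15, 28, 29]
New median = 12
Delta = 12 - 27/2 = -3/2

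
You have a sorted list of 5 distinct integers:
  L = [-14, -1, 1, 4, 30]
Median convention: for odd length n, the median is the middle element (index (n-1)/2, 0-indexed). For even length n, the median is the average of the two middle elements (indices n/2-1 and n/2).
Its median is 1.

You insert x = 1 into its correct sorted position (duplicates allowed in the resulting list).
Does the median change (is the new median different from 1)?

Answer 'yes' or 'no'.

Answer: no

Derivation:
Old median = 1
Insert x = 1
New median = 1
Changed? no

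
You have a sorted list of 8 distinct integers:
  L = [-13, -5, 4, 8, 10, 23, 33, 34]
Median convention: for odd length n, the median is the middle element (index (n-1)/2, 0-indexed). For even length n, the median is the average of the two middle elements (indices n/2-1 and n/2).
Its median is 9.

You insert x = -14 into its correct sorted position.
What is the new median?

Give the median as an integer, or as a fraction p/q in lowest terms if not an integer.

Answer: 8

Derivation:
Old list (sorted, length 8): [-13, -5, 4, 8, 10, 23, 33, 34]
Old median = 9
Insert x = -14
Old length even (8). Middle pair: indices 3,4 = 8,10.
New length odd (9). New median = single middle element.
x = -14: 0 elements are < x, 8 elements are > x.
New sorted list: [-14, -13, -5, 4, 8, 10, 23, 33, 34]
New median = 8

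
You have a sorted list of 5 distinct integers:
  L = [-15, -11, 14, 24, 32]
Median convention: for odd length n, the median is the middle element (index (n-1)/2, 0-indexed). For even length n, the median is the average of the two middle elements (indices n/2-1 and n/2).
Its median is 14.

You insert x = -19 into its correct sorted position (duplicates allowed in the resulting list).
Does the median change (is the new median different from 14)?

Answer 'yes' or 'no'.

Answer: yes

Derivation:
Old median = 14
Insert x = -19
New median = 3/2
Changed? yes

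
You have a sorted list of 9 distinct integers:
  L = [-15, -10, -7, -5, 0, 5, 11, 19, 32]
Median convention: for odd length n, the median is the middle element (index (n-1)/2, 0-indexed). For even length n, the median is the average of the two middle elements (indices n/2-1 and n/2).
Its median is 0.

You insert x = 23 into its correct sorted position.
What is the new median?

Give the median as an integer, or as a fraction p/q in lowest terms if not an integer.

Answer: 5/2

Derivation:
Old list (sorted, length 9): [-15, -10, -7, -5, 0, 5, 11, 19, 32]
Old median = 0
Insert x = 23
Old length odd (9). Middle was index 4 = 0.
New length even (10). New median = avg of two middle elements.
x = 23: 8 elements are < x, 1 elements are > x.
New sorted list: [-15, -10, -7, -5, 0, 5, 11, 19, 23, 32]
New median = 5/2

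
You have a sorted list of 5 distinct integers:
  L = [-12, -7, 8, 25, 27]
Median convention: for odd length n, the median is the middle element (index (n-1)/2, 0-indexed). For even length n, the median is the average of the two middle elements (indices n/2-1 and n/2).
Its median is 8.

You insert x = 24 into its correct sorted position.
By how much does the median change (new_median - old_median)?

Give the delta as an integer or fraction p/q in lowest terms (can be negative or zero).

Old median = 8
After inserting x = 24: new sorted = [-12, -7, 8, 24, 25, 27]
New median = 16
Delta = 16 - 8 = 8

Answer: 8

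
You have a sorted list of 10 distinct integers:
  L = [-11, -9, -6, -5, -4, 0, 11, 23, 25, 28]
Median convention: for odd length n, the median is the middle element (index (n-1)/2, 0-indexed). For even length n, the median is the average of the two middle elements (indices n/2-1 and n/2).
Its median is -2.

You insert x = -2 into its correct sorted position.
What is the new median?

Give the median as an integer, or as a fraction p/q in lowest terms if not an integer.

Old list (sorted, length 10): [-11, -9, -6, -5, -4, 0, 11, 23, 25, 28]
Old median = -2
Insert x = -2
Old length even (10). Middle pair: indices 4,5 = -4,0.
New length odd (11). New median = single middle element.
x = -2: 5 elements are < x, 5 elements are > x.
New sorted list: [-11, -9, -6, -5, -4, -2, 0, 11, 23, 25, 28]
New median = -2

Answer: -2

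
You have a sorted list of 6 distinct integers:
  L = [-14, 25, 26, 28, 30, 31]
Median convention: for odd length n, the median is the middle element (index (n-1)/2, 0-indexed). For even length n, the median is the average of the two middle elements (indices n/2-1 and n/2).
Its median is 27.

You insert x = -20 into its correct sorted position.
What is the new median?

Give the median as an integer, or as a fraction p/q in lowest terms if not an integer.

Old list (sorted, length 6): [-14, 25, 26, 28, 30, 31]
Old median = 27
Insert x = -20
Old length even (6). Middle pair: indices 2,3 = 26,28.
New length odd (7). New median = single middle element.
x = -20: 0 elements are < x, 6 elements are > x.
New sorted list: [-20, -14, 25, 26, 28, 30, 31]
New median = 26

Answer: 26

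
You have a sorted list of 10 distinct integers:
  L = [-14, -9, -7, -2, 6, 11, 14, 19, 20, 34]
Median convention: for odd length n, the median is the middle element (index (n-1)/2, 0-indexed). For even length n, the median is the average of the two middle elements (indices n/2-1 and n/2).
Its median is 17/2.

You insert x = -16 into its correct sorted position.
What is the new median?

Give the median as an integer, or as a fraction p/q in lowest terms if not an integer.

Answer: 6

Derivation:
Old list (sorted, length 10): [-14, -9, -7, -2, 6, 11, 14, 19, 20, 34]
Old median = 17/2
Insert x = -16
Old length even (10). Middle pair: indices 4,5 = 6,11.
New length odd (11). New median = single middle element.
x = -16: 0 elements are < x, 10 elements are > x.
New sorted list: [-16, -14, -9, -7, -2, 6, 11, 14, 19, 20, 34]
New median = 6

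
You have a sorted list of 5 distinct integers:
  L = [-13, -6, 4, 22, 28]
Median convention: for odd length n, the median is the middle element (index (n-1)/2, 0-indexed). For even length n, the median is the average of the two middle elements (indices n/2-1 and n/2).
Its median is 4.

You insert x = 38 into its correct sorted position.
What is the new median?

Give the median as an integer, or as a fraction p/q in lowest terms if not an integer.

Old list (sorted, length 5): [-13, -6, 4, 22, 28]
Old median = 4
Insert x = 38
Old length odd (5). Middle was index 2 = 4.
New length even (6). New median = avg of two middle elements.
x = 38: 5 elements are < x, 0 elements are > x.
New sorted list: [-13, -6, 4, 22, 28, 38]
New median = 13

Answer: 13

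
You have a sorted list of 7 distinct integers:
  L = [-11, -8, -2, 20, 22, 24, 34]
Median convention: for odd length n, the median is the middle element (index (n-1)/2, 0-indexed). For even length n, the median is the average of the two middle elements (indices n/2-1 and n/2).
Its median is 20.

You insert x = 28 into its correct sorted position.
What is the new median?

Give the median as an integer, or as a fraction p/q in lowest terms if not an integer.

Answer: 21

Derivation:
Old list (sorted, length 7): [-11, -8, -2, 20, 22, 24, 34]
Old median = 20
Insert x = 28
Old length odd (7). Middle was index 3 = 20.
New length even (8). New median = avg of two middle elements.
x = 28: 6 elements are < x, 1 elements are > x.
New sorted list: [-11, -8, -2, 20, 22, 24, 28, 34]
New median = 21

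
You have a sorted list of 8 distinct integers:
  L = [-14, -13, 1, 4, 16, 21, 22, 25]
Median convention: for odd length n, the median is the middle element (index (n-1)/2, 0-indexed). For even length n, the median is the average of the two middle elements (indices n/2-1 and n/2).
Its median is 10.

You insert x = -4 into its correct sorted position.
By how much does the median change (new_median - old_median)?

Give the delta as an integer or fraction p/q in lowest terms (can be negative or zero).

Answer: -6

Derivation:
Old median = 10
After inserting x = -4: new sorted = [-14, -13, -4, 1, 4, 16, 21, 22, 25]
New median = 4
Delta = 4 - 10 = -6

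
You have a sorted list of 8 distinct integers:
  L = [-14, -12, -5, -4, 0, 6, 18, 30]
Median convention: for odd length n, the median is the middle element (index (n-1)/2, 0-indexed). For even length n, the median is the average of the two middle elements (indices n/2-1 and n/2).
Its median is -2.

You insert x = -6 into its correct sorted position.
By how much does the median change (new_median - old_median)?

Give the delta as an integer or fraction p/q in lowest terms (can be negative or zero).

Old median = -2
After inserting x = -6: new sorted = [-14, -12, -6, -5, -4, 0, 6, 18, 30]
New median = -4
Delta = -4 - -2 = -2

Answer: -2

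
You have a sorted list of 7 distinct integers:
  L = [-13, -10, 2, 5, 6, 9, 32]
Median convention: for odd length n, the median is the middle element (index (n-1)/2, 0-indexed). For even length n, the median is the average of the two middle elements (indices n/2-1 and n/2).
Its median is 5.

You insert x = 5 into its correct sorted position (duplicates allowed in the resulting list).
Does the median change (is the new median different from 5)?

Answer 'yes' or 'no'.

Old median = 5
Insert x = 5
New median = 5
Changed? no

Answer: no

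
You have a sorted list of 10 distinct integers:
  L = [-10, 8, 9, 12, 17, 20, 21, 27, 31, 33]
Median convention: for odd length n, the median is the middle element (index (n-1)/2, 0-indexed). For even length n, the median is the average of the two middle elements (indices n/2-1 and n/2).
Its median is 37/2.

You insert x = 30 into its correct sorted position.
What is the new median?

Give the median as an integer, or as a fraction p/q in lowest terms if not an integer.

Old list (sorted, length 10): [-10, 8, 9, 12, 17, 20, 21, 27, 31, 33]
Old median = 37/2
Insert x = 30
Old length even (10). Middle pair: indices 4,5 = 17,20.
New length odd (11). New median = single middle element.
x = 30: 8 elements are < x, 2 elements are > x.
New sorted list: [-10, 8, 9, 12, 17, 20, 21, 27, 30, 31, 33]
New median = 20

Answer: 20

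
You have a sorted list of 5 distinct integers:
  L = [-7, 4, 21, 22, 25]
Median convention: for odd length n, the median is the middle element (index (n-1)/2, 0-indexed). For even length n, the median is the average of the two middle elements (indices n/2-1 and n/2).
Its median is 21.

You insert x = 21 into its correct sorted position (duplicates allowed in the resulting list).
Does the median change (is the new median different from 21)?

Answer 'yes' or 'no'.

Old median = 21
Insert x = 21
New median = 21
Changed? no

Answer: no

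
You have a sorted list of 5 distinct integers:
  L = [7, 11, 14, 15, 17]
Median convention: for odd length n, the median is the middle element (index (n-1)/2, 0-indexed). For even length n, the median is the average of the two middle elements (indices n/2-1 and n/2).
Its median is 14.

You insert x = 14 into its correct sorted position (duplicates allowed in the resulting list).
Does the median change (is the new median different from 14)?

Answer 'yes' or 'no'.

Old median = 14
Insert x = 14
New median = 14
Changed? no

Answer: no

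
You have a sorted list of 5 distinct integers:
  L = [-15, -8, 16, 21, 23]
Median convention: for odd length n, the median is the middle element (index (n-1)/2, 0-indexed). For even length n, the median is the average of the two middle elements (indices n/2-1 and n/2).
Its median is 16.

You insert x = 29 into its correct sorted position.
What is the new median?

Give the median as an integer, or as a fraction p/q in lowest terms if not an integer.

Old list (sorted, length 5): [-15, -8, 16, 21, 23]
Old median = 16
Insert x = 29
Old length odd (5). Middle was index 2 = 16.
New length even (6). New median = avg of two middle elements.
x = 29: 5 elements are < x, 0 elements are > x.
New sorted list: [-15, -8, 16, 21, 23, 29]
New median = 37/2

Answer: 37/2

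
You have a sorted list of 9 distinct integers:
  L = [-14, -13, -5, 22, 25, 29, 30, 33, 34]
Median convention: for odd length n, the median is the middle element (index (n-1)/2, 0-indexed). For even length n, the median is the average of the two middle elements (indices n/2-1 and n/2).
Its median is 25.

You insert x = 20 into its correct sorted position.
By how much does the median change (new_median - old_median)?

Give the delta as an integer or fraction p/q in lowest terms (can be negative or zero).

Answer: -3/2

Derivation:
Old median = 25
After inserting x = 20: new sorted = [-14, -13, -5, 20, 22, 25, 29, 30, 33, 34]
New median = 47/2
Delta = 47/2 - 25 = -3/2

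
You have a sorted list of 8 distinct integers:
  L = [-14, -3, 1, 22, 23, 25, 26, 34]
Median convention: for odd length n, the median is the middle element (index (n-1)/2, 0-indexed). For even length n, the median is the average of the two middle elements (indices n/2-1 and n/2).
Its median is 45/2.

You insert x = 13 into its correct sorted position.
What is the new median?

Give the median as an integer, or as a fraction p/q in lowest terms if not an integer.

Answer: 22

Derivation:
Old list (sorted, length 8): [-14, -3, 1, 22, 23, 25, 26, 34]
Old median = 45/2
Insert x = 13
Old length even (8). Middle pair: indices 3,4 = 22,23.
New length odd (9). New median = single middle element.
x = 13: 3 elements are < x, 5 elements are > x.
New sorted list: [-14, -3, 1, 13, 22, 23, 25, 26, 34]
New median = 22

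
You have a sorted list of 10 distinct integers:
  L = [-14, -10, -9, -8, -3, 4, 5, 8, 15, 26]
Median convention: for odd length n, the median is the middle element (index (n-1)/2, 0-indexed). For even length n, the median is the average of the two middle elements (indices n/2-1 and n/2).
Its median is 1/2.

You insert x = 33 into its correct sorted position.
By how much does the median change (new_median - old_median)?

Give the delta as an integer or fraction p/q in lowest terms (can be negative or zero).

Old median = 1/2
After inserting x = 33: new sorted = [-14, -10, -9, -8, -3, 4, 5, 8, 15, 26, 33]
New median = 4
Delta = 4 - 1/2 = 7/2

Answer: 7/2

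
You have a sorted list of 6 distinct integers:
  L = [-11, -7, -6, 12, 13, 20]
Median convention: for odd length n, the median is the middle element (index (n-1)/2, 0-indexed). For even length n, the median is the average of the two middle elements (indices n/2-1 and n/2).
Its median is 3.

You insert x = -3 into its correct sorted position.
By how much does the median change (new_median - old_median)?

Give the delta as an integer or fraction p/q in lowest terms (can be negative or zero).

Answer: -6

Derivation:
Old median = 3
After inserting x = -3: new sorted = [-11, -7, -6, -3, 12, 13, 20]
New median = -3
Delta = -3 - 3 = -6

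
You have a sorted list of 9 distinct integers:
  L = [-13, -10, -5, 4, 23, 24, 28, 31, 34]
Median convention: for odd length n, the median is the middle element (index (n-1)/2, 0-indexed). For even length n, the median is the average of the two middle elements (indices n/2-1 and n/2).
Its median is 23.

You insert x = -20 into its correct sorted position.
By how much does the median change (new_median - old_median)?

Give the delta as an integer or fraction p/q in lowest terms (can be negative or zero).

Answer: -19/2

Derivation:
Old median = 23
After inserting x = -20: new sorted = [-20, -13, -10, -5, 4, 23, 24, 28, 31, 34]
New median = 27/2
Delta = 27/2 - 23 = -19/2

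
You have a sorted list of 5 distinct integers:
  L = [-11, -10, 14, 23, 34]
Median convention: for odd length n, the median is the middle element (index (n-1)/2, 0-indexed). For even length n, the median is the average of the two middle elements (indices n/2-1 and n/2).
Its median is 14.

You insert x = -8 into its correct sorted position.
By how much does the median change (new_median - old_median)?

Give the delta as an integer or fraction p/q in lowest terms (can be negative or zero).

Answer: -11

Derivation:
Old median = 14
After inserting x = -8: new sorted = [-11, -10, -8, 14, 23, 34]
New median = 3
Delta = 3 - 14 = -11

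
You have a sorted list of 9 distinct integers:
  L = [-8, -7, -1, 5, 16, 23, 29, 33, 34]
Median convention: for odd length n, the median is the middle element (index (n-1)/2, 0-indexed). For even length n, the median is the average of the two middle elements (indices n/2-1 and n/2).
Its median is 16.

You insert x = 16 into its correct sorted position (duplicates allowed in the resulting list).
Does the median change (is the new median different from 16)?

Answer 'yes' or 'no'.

Answer: no

Derivation:
Old median = 16
Insert x = 16
New median = 16
Changed? no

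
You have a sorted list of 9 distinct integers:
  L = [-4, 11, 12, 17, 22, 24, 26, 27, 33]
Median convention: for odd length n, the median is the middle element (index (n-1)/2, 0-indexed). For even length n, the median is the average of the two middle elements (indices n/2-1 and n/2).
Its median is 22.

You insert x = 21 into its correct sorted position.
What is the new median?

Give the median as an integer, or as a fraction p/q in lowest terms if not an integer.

Old list (sorted, length 9): [-4, 11, 12, 17, 22, 24, 26, 27, 33]
Old median = 22
Insert x = 21
Old length odd (9). Middle was index 4 = 22.
New length even (10). New median = avg of two middle elements.
x = 21: 4 elements are < x, 5 elements are > x.
New sorted list: [-4, 11, 12, 17, 21, 22, 24, 26, 27, 33]
New median = 43/2

Answer: 43/2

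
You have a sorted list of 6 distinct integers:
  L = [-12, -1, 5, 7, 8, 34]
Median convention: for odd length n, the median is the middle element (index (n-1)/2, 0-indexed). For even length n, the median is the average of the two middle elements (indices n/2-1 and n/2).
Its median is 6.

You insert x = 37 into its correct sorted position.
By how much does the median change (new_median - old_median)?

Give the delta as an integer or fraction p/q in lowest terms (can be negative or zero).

Old median = 6
After inserting x = 37: new sorted = [-12, -1, 5, 7, 8, 34, 37]
New median = 7
Delta = 7 - 6 = 1

Answer: 1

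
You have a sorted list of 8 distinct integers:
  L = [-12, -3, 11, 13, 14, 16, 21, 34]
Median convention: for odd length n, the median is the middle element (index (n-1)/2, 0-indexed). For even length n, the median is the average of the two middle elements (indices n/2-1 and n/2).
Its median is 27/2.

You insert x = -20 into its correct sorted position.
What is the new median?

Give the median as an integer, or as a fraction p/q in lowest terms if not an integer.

Old list (sorted, length 8): [-12, -3, 11, 13, 14, 16, 21, 34]
Old median = 27/2
Insert x = -20
Old length even (8). Middle pair: indices 3,4 = 13,14.
New length odd (9). New median = single middle element.
x = -20: 0 elements are < x, 8 elements are > x.
New sorted list: [-20, -12, -3, 11, 13, 14, 16, 21, 34]
New median = 13

Answer: 13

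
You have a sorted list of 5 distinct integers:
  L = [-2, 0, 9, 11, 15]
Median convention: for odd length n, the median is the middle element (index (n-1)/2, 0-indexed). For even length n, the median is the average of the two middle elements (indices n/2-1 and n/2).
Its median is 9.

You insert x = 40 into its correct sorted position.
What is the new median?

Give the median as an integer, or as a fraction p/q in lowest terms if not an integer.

Old list (sorted, length 5): [-2, 0, 9, 11, 15]
Old median = 9
Insert x = 40
Old length odd (5). Middle was index 2 = 9.
New length even (6). New median = avg of two middle elements.
x = 40: 5 elements are < x, 0 elements are > x.
New sorted list: [-2, 0, 9, 11, 15, 40]
New median = 10

Answer: 10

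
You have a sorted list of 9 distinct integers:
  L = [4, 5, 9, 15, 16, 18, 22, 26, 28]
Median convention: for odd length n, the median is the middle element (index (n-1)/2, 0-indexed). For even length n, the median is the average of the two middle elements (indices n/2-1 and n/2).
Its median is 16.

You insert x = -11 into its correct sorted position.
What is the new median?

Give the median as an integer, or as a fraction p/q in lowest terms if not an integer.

Old list (sorted, length 9): [4, 5, 9, 15, 16, 18, 22, 26, 28]
Old median = 16
Insert x = -11
Old length odd (9). Middle was index 4 = 16.
New length even (10). New median = avg of two middle elements.
x = -11: 0 elements are < x, 9 elements are > x.
New sorted list: [-11, 4, 5, 9, 15, 16, 18, 22, 26, 28]
New median = 31/2

Answer: 31/2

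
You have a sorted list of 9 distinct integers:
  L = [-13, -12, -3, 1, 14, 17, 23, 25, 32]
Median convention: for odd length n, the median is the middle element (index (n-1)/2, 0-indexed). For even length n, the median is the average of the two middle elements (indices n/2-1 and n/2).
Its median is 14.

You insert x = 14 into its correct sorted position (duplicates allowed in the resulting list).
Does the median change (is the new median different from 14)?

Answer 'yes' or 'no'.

Answer: no

Derivation:
Old median = 14
Insert x = 14
New median = 14
Changed? no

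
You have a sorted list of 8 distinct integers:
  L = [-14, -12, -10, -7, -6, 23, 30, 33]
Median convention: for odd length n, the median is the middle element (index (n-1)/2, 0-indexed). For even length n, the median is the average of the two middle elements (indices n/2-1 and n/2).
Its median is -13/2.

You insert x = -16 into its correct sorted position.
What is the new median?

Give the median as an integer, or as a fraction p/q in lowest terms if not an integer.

Answer: -7

Derivation:
Old list (sorted, length 8): [-14, -12, -10, -7, -6, 23, 30, 33]
Old median = -13/2
Insert x = -16
Old length even (8). Middle pair: indices 3,4 = -7,-6.
New length odd (9). New median = single middle element.
x = -16: 0 elements are < x, 8 elements are > x.
New sorted list: [-16, -14, -12, -10, -7, -6, 23, 30, 33]
New median = -7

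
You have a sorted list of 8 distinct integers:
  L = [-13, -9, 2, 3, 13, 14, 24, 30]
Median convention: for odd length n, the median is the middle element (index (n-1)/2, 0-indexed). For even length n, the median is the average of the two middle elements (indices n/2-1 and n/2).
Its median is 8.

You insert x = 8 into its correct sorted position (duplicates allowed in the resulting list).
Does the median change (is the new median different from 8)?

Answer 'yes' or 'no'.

Old median = 8
Insert x = 8
New median = 8
Changed? no

Answer: no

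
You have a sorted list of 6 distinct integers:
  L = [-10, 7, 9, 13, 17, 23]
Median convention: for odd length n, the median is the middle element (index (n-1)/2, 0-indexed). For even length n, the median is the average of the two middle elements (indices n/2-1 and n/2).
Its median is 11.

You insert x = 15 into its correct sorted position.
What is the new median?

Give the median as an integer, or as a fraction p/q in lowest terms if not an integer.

Answer: 13

Derivation:
Old list (sorted, length 6): [-10, 7, 9, 13, 17, 23]
Old median = 11
Insert x = 15
Old length even (6). Middle pair: indices 2,3 = 9,13.
New length odd (7). New median = single middle element.
x = 15: 4 elements are < x, 2 elements are > x.
New sorted list: [-10, 7, 9, 13, 15, 17, 23]
New median = 13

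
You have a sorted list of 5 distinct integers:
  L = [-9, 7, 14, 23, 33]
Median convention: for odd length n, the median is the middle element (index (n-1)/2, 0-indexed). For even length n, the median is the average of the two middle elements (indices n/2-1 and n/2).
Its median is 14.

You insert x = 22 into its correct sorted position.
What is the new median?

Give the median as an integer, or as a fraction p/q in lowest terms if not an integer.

Old list (sorted, length 5): [-9, 7, 14, 23, 33]
Old median = 14
Insert x = 22
Old length odd (5). Middle was index 2 = 14.
New length even (6). New median = avg of two middle elements.
x = 22: 3 elements are < x, 2 elements are > x.
New sorted list: [-9, 7, 14, 22, 23, 33]
New median = 18

Answer: 18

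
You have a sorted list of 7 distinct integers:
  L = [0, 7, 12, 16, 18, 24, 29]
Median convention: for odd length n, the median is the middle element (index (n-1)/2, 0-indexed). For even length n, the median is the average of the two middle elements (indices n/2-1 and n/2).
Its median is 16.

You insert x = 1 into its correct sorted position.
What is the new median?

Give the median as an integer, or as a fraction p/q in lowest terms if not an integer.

Answer: 14

Derivation:
Old list (sorted, length 7): [0, 7, 12, 16, 18, 24, 29]
Old median = 16
Insert x = 1
Old length odd (7). Middle was index 3 = 16.
New length even (8). New median = avg of two middle elements.
x = 1: 1 elements are < x, 6 elements are > x.
New sorted list: [0, 1, 7, 12, 16, 18, 24, 29]
New median = 14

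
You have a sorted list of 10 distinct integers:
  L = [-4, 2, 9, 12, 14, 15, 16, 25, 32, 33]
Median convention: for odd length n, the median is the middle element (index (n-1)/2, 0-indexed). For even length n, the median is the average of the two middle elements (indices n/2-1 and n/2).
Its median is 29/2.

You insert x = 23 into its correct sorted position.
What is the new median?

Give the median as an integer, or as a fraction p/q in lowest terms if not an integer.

Answer: 15

Derivation:
Old list (sorted, length 10): [-4, 2, 9, 12, 14, 15, 16, 25, 32, 33]
Old median = 29/2
Insert x = 23
Old length even (10). Middle pair: indices 4,5 = 14,15.
New length odd (11). New median = single middle element.
x = 23: 7 elements are < x, 3 elements are > x.
New sorted list: [-4, 2, 9, 12, 14, 15, 16, 23, 25, 32, 33]
New median = 15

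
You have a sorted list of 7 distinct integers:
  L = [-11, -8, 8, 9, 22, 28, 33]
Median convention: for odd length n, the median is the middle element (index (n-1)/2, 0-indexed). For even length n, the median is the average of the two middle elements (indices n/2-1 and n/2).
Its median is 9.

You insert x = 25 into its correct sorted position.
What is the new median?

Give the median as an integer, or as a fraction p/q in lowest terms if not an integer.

Answer: 31/2

Derivation:
Old list (sorted, length 7): [-11, -8, 8, 9, 22, 28, 33]
Old median = 9
Insert x = 25
Old length odd (7). Middle was index 3 = 9.
New length even (8). New median = avg of two middle elements.
x = 25: 5 elements are < x, 2 elements are > x.
New sorted list: [-11, -8, 8, 9, 22, 25, 28, 33]
New median = 31/2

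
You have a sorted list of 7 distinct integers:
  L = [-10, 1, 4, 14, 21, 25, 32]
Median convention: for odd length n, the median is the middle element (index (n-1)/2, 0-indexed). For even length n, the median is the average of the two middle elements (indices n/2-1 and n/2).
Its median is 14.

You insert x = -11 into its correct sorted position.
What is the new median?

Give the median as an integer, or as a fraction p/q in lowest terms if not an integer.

Answer: 9

Derivation:
Old list (sorted, length 7): [-10, 1, 4, 14, 21, 25, 32]
Old median = 14
Insert x = -11
Old length odd (7). Middle was index 3 = 14.
New length even (8). New median = avg of two middle elements.
x = -11: 0 elements are < x, 7 elements are > x.
New sorted list: [-11, -10, 1, 4, 14, 21, 25, 32]
New median = 9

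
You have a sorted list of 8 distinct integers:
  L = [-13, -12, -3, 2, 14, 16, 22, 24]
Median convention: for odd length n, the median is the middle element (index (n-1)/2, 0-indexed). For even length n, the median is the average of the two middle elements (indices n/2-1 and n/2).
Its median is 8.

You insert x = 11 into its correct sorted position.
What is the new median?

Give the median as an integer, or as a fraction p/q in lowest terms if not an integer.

Answer: 11

Derivation:
Old list (sorted, length 8): [-13, -12, -3, 2, 14, 16, 22, 24]
Old median = 8
Insert x = 11
Old length even (8). Middle pair: indices 3,4 = 2,14.
New length odd (9). New median = single middle element.
x = 11: 4 elements are < x, 4 elements are > x.
New sorted list: [-13, -12, -3, 2, 11, 14, 16, 22, 24]
New median = 11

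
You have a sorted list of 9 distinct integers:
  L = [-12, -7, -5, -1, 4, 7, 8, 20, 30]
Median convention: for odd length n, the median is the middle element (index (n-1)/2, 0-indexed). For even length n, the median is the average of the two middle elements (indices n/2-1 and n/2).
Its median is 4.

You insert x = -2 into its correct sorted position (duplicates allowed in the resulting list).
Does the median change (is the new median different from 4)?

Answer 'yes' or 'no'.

Old median = 4
Insert x = -2
New median = 3/2
Changed? yes

Answer: yes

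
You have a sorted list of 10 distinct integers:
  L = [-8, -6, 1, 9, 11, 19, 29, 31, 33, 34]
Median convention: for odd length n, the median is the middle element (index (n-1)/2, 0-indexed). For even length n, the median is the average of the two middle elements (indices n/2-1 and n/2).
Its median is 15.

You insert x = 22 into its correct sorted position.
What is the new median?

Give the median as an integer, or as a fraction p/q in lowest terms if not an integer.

Answer: 19

Derivation:
Old list (sorted, length 10): [-8, -6, 1, 9, 11, 19, 29, 31, 33, 34]
Old median = 15
Insert x = 22
Old length even (10). Middle pair: indices 4,5 = 11,19.
New length odd (11). New median = single middle element.
x = 22: 6 elements are < x, 4 elements are > x.
New sorted list: [-8, -6, 1, 9, 11, 19, 22, 29, 31, 33, 34]
New median = 19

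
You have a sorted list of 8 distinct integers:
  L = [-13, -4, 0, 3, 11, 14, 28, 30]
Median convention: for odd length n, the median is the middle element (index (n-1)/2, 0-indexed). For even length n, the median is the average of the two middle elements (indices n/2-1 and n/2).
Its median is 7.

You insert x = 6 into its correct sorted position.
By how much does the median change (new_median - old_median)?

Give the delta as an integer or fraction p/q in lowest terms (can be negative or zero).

Answer: -1

Derivation:
Old median = 7
After inserting x = 6: new sorted = [-13, -4, 0, 3, 6, 11, 14, 28, 30]
New median = 6
Delta = 6 - 7 = -1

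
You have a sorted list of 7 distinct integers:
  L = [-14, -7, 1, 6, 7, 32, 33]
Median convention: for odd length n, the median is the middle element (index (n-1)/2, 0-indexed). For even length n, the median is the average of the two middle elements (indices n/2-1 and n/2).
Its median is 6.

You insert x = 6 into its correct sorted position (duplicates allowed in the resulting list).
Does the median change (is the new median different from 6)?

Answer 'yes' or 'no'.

Old median = 6
Insert x = 6
New median = 6
Changed? no

Answer: no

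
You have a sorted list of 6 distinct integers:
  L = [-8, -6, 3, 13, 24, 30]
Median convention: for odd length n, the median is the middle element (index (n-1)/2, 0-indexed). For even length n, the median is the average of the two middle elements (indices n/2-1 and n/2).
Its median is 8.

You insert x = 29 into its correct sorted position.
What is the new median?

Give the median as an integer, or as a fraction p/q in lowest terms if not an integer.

Old list (sorted, length 6): [-8, -6, 3, 13, 24, 30]
Old median = 8
Insert x = 29
Old length even (6). Middle pair: indices 2,3 = 3,13.
New length odd (7). New median = single middle element.
x = 29: 5 elements are < x, 1 elements are > x.
New sorted list: [-8, -6, 3, 13, 24, 29, 30]
New median = 13

Answer: 13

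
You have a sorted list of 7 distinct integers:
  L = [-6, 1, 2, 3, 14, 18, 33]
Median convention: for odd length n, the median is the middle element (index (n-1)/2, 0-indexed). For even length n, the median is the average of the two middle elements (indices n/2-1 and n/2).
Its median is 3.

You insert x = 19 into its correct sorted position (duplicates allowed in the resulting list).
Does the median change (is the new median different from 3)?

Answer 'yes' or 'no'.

Answer: yes

Derivation:
Old median = 3
Insert x = 19
New median = 17/2
Changed? yes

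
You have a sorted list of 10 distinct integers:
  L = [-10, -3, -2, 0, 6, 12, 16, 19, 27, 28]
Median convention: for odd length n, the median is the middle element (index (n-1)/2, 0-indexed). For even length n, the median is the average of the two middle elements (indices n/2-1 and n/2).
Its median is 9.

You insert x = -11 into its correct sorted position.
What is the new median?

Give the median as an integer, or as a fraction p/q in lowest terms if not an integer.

Old list (sorted, length 10): [-10, -3, -2, 0, 6, 12, 16, 19, 27, 28]
Old median = 9
Insert x = -11
Old length even (10). Middle pair: indices 4,5 = 6,12.
New length odd (11). New median = single middle element.
x = -11: 0 elements are < x, 10 elements are > x.
New sorted list: [-11, -10, -3, -2, 0, 6, 12, 16, 19, 27, 28]
New median = 6

Answer: 6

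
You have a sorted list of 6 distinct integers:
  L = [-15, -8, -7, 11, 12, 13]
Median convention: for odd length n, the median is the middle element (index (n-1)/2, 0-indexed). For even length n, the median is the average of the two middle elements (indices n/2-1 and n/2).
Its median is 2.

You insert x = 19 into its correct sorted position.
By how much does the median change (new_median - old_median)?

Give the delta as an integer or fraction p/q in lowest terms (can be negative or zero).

Old median = 2
After inserting x = 19: new sorted = [-15, -8, -7, 11, 12, 13, 19]
New median = 11
Delta = 11 - 2 = 9

Answer: 9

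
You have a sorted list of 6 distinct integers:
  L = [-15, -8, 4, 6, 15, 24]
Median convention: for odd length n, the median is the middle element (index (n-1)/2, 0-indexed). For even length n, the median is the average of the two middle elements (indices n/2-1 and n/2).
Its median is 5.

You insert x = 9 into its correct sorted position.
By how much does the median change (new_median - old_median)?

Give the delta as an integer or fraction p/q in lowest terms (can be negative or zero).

Answer: 1

Derivation:
Old median = 5
After inserting x = 9: new sorted = [-15, -8, 4, 6, 9, 15, 24]
New median = 6
Delta = 6 - 5 = 1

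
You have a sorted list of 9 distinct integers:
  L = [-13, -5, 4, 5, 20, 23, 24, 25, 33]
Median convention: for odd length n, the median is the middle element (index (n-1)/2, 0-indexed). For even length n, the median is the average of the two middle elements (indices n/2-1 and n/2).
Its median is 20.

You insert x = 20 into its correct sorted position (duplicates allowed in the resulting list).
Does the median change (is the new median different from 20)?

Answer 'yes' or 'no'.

Old median = 20
Insert x = 20
New median = 20
Changed? no

Answer: no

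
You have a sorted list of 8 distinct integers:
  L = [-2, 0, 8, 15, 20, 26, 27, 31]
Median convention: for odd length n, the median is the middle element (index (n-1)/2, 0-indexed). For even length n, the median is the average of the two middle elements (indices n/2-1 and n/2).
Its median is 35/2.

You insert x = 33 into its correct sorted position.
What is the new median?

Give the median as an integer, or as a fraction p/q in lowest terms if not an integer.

Old list (sorted, length 8): [-2, 0, 8, 15, 20, 26, 27, 31]
Old median = 35/2
Insert x = 33
Old length even (8). Middle pair: indices 3,4 = 15,20.
New length odd (9). New median = single middle element.
x = 33: 8 elements are < x, 0 elements are > x.
New sorted list: [-2, 0, 8, 15, 20, 26, 27, 31, 33]
New median = 20

Answer: 20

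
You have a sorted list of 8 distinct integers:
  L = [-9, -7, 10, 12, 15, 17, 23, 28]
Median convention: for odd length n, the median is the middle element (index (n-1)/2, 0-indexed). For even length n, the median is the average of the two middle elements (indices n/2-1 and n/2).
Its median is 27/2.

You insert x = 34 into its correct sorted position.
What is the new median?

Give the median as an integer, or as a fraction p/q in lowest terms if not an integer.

Answer: 15

Derivation:
Old list (sorted, length 8): [-9, -7, 10, 12, 15, 17, 23, 28]
Old median = 27/2
Insert x = 34
Old length even (8). Middle pair: indices 3,4 = 12,15.
New length odd (9). New median = single middle element.
x = 34: 8 elements are < x, 0 elements are > x.
New sorted list: [-9, -7, 10, 12, 15, 17, 23, 28, 34]
New median = 15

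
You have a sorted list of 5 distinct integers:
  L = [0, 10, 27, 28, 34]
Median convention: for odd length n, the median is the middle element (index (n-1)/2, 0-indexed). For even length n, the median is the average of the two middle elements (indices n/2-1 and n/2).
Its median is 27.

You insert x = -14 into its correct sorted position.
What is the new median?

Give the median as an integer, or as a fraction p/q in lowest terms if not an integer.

Answer: 37/2

Derivation:
Old list (sorted, length 5): [0, 10, 27, 28, 34]
Old median = 27
Insert x = -14
Old length odd (5). Middle was index 2 = 27.
New length even (6). New median = avg of two middle elements.
x = -14: 0 elements are < x, 5 elements are > x.
New sorted list: [-14, 0, 10, 27, 28, 34]
New median = 37/2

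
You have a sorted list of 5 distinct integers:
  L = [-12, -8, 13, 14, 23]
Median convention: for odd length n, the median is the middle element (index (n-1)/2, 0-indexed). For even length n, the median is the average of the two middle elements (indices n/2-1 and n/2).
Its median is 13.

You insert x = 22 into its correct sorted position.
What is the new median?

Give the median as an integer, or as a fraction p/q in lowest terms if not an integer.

Old list (sorted, length 5): [-12, -8, 13, 14, 23]
Old median = 13
Insert x = 22
Old length odd (5). Middle was index 2 = 13.
New length even (6). New median = avg of two middle elements.
x = 22: 4 elements are < x, 1 elements are > x.
New sorted list: [-12, -8, 13, 14, 22, 23]
New median = 27/2

Answer: 27/2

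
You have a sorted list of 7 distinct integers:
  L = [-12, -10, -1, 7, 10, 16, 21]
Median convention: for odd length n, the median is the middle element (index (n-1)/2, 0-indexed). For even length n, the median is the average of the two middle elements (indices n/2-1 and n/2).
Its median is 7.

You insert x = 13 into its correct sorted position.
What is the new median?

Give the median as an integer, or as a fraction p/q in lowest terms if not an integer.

Old list (sorted, length 7): [-12, -10, -1, 7, 10, 16, 21]
Old median = 7
Insert x = 13
Old length odd (7). Middle was index 3 = 7.
New length even (8). New median = avg of two middle elements.
x = 13: 5 elements are < x, 2 elements are > x.
New sorted list: [-12, -10, -1, 7, 10, 13, 16, 21]
New median = 17/2

Answer: 17/2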